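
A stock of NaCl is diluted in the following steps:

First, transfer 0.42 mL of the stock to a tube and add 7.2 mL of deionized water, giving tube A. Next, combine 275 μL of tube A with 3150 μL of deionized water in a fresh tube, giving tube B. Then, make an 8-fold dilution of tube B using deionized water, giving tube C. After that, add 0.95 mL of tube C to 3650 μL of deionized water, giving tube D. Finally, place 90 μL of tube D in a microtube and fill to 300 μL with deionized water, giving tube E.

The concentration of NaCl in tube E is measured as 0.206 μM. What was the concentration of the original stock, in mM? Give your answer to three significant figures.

Step 1: 0.42 mL + 7.2 mL = 7.62 mL total → factor 7.62/0.42 = 18.143
Step 2: 275 μL + 3150 μL = 3425 μL total → factor 3425/275 = 12.455
Step 3: 8-fold → factor 8
Step 4: 0.95 mL + 3650 μL = 4.6 mL total → factor 4.6/0.95 = 4.8421
Step 5: 90 μL brought to 300 μL → factor 300/90 = 3.3333
Overall dilution factor = 18.143 × 12.455 × 8 × 4.8421 × 3.3333 = 29177
Stock = 0.206 μM × 29177 = 6010 μM = 6.01 mM

6.01 mM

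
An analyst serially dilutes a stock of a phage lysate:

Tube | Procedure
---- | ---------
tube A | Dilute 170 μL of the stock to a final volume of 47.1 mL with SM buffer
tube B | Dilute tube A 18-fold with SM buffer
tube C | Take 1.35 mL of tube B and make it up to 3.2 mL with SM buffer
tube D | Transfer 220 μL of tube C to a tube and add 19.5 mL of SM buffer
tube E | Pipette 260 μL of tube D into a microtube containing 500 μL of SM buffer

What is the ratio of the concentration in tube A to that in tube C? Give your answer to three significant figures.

42.7

Step 1: 170 μL brought to 47.1 mL → factor 47100/170 = 277.06
Step 2: 18-fold → factor 18
Step 3: 1.35 mL brought to 3.2 mL → factor 3.2/1.35 = 2.3704
Dilution factor to tube A = 277.06; to tube C = 11821
[tube A]/[tube C] = (factor to tube C)/(factor to tube A) = 11821/277.06 = 42.7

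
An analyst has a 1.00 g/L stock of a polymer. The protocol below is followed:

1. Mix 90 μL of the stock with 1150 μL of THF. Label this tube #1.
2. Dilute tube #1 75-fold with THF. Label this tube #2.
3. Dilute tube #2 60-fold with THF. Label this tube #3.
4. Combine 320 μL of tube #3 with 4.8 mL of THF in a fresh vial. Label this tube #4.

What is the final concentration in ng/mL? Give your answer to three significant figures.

1.01 ng/mL

Step 1: 90 μL + 1150 μL = 1240 μL total → factor 1240/90 = 13.778
Step 2: 75-fold → factor 75
Step 3: 60-fold → factor 60
Step 4: 320 μL + 4.8 mL = 5120 μL total → factor 5120/320 = 16
Overall dilution factor = 13.778 × 75 × 60 × 16 = 9.92 × 10^5
Final = 1.00 g/L / 9.92 × 10^5 = 1.008 × 10^-6 g/L = 1.01 ng/mL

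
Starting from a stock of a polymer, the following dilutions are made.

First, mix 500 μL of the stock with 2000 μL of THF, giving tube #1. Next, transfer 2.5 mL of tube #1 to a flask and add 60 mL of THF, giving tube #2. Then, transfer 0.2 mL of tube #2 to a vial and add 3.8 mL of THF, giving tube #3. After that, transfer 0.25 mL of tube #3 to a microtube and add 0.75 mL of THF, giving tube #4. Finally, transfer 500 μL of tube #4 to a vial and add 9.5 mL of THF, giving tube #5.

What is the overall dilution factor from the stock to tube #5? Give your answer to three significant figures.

2.00 × 10^5

Step 1: 500 μL + 2000 μL = 2500 μL total → factor 2500/500 = 5
Step 2: 2.5 mL + 60 mL = 62.5 mL total → factor 62.5/2.5 = 25
Step 3: 0.2 mL + 3.8 mL = 4 mL total → factor 4/0.2 = 20
Step 4: 0.25 mL + 0.75 mL = 1 mL total → factor 1/0.25 = 4
Step 5: 500 μL + 9.5 mL = 10000 μL total → factor 10000/500 = 20
Overall dilution factor = 5 × 25 × 20 × 4 × 20 = 2 × 10^5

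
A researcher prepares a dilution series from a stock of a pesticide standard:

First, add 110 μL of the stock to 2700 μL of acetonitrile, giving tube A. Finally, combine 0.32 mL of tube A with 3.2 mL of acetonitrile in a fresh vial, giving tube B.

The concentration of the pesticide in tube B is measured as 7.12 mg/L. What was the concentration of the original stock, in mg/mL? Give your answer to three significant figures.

Step 1: 110 μL + 2700 μL = 2810 μL total → factor 2810/110 = 25.545
Step 2: 0.32 mL + 3.2 mL = 3.52 mL total → factor 3.52/0.32 = 11
Overall dilution factor = 25.545 × 11 = 281
Stock = 7.12 mg/L × 281 = 2001 mg/L = 2.00 mg/mL

2.00 mg/mL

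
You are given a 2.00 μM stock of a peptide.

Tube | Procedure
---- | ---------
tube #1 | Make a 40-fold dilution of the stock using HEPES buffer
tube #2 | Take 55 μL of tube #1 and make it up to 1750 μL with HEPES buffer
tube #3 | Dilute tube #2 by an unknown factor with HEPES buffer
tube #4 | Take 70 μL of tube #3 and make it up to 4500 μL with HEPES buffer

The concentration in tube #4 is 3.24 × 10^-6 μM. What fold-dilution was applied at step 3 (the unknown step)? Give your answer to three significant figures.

Step 1: 40-fold → factor 40
Step 2: 55 μL brought to 1750 μL → factor 1750/55 = 31.818
Step 3: unknown factor x
Step 4: 70 μL brought to 4500 μL → factor 4500/70 = 64.286
Product of known-step factors = 81818
Overall factor = 2.00 μM / (3.24 × 10^-6 μM) = 6.1728 × 10^5
x = 6.1728 × 10^5 / 81818 = 7.54

7.54-fold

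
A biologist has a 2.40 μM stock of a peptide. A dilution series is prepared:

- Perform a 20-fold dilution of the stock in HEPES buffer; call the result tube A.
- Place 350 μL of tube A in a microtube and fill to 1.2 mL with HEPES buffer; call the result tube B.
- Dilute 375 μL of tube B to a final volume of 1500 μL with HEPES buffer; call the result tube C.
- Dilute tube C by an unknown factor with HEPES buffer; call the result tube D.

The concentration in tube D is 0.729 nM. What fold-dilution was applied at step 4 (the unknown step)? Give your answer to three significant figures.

12.0-fold

Step 1: 20-fold → factor 20
Step 2: 350 μL brought to 1.2 mL → factor 1200/350 = 3.4286
Step 3: 375 μL brought to 1500 μL → factor 1500/375 = 4
Step 4: unknown factor x
Product of known-step factors = 274.29
Overall factor = 2.40 μM / (0.729 nM) = 3292.2
x = 3292.2 / 274.29 = 12.0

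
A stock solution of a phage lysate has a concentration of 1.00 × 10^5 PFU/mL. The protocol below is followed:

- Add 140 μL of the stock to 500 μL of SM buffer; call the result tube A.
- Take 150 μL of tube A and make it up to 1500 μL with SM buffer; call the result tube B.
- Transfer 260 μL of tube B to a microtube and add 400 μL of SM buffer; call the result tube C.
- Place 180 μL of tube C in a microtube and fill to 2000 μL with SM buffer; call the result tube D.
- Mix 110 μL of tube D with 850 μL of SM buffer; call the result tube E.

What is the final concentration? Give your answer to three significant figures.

Step 1: 140 μL + 500 μL = 640 μL total → factor 640/140 = 4.5714
Step 2: 150 μL brought to 1500 μL → factor 1500/150 = 10
Step 3: 260 μL + 400 μL = 660 μL total → factor 660/260 = 2.5385
Step 4: 180 μL brought to 2000 μL → factor 2000/180 = 11.111
Step 5: 110 μL + 850 μL = 960 μL total → factor 960/110 = 8.7273
Overall dilution factor = 4.5714 × 10 × 2.5385 × 11.111 × 8.7273 = 11253
Final = 1.00 × 10^5 PFU/mL / 11253 = 8.89 PFU/mL

8.89 PFU/mL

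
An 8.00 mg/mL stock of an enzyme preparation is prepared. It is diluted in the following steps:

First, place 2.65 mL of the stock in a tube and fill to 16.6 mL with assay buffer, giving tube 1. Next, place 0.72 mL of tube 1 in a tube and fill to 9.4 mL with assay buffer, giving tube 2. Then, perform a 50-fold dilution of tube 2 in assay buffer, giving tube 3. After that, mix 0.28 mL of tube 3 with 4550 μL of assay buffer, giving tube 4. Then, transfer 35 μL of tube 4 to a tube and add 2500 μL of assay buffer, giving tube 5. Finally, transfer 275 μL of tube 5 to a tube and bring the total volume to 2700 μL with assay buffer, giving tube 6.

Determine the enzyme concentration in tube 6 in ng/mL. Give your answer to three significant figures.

Step 1: 2.65 mL brought to 16.6 mL → factor 16.6/2.65 = 6.2642
Step 2: 0.72 mL brought to 9.4 mL → factor 9.4/0.72 = 13.056
Step 3: 50-fold → factor 50
Step 4: 0.28 mL + 4550 μL = 4.83 mL total → factor 4.83/0.28 = 17.25
Step 5: 35 μL + 2500 μL = 2535 μL total → factor 2535/35 = 72.429
Step 6: 275 μL brought to 2700 μL → factor 2700/275 = 9.8182
Overall dilution factor = 6.2642 × 13.056 × 50 × 17.25 × 72.429 × 9.8182 = 5.016 × 10^7
Final = 8.00 mg/mL / 5.016 × 10^7 = 1.595 × 10^-7 mg/mL = 0.159 ng/mL

0.159 ng/mL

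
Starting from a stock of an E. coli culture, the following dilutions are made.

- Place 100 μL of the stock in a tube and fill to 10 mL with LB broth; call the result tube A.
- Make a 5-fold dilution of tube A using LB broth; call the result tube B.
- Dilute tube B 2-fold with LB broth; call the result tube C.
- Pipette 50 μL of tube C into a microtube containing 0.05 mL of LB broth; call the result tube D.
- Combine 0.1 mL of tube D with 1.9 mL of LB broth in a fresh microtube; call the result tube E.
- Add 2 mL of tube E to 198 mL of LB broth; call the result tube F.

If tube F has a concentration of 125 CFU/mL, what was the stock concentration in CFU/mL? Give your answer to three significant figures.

Step 1: 100 μL brought to 10 mL → factor 10000/100 = 100
Step 2: 5-fold → factor 5
Step 3: 2-fold → factor 2
Step 4: 50 μL + 0.05 mL = 100 μL total → factor 100/50 = 2
Step 5: 0.1 mL + 1.9 mL = 2 mL total → factor 2/0.1 = 20
Step 6: 2 mL + 198 mL = 200 mL total → factor 200/2 = 100
Overall dilution factor = 100 × 5 × 2 × 2 × 20 × 100 = 4 × 10^6
Stock = 125 CFU/mL × 4 × 10^6 = 5.00 × 10^8 CFU/mL

5.00 × 10^8 CFU/mL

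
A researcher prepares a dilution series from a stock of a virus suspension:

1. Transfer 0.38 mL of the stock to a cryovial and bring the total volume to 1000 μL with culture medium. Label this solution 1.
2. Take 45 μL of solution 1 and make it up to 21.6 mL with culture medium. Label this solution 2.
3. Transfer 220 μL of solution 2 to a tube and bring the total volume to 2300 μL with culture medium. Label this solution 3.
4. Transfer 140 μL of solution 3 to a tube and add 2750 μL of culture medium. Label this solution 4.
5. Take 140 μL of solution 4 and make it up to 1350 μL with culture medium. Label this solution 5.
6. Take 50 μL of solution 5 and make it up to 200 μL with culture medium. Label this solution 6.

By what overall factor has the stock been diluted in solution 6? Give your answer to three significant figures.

Step 1: 0.38 mL brought to 1000 μL → factor 1/0.38 = 2.6316
Step 2: 45 μL brought to 21.6 mL → factor 21600/45 = 480
Step 3: 220 μL brought to 2300 μL → factor 2300/220 = 10.455
Step 4: 140 μL + 2750 μL = 2890 μL total → factor 2890/140 = 20.643
Step 5: 140 μL brought to 1350 μL → factor 1350/140 = 9.6429
Step 6: 50 μL brought to 200 μL → factor 200/50 = 4
Overall dilution factor = 2.6316 × 480 × 10.455 × 20.643 × 9.6429 × 4 = 1.0515 × 10^7

1.05 × 10^7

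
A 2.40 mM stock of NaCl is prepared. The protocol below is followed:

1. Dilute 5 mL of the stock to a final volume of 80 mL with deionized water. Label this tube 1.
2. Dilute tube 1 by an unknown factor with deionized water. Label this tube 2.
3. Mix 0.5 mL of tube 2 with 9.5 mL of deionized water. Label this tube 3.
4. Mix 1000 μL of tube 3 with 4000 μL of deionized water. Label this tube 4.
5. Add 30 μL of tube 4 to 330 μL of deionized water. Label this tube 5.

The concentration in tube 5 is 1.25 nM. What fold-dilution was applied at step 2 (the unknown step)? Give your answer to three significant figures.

Step 1: 5 mL brought to 80 mL → factor 80/5 = 16
Step 2: unknown factor x
Step 3: 0.5 mL + 9.5 mL = 10 mL total → factor 10/0.5 = 20
Step 4: 1000 μL + 4000 μL = 5000 μL total → factor 5000/1000 = 5
Step 5: 30 μL + 330 μL = 360 μL total → factor 360/30 = 12
Product of known-step factors = 19200
Overall factor = 2.40 mM / (1.25 nM) = 1.92 × 10^6
x = 1.92 × 10^6 / 19200 = 100

100-fold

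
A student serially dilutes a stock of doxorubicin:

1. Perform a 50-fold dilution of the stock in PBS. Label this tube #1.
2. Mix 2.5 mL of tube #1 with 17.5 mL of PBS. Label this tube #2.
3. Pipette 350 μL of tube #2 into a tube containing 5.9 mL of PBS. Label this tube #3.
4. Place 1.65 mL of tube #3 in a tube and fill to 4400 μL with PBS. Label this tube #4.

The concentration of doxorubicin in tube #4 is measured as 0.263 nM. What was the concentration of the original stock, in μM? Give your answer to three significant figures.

Step 1: 50-fold → factor 50
Step 2: 2.5 mL + 17.5 mL = 20 mL total → factor 20/2.5 = 8
Step 3: 350 μL + 5.9 mL = 6250 μL total → factor 6250/350 = 17.857
Step 4: 1.65 mL brought to 4400 μL → factor 4.4/1.65 = 2.6667
Overall dilution factor = 50 × 8 × 17.857 × 2.6667 = 19048
Stock = 0.263 nM × 19048 = 5010 nM = 5.01 μM

5.01 μM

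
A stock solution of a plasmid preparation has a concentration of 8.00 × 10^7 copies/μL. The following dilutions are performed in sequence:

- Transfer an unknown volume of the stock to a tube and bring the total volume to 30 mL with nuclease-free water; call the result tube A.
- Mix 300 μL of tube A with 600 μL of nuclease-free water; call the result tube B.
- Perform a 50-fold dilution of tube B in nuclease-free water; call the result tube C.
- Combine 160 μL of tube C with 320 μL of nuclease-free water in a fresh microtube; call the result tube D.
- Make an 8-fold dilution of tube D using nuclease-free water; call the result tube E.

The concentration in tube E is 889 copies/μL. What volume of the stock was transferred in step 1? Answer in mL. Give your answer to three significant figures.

Step 1: v brought to 30 mL → factor = 30 mL/v
Step 2: 300 μL + 600 μL = 900 μL total → factor 900/300 = 3
Step 3: 50-fold → factor 50
Step 4: 160 μL + 320 μL = 480 μL total → factor 480/160 = 3
Step 5: 8-fold → factor 8
Product of known-step factors = 3600
Overall factor = 8.00 × 10^7 copies/μL / (889 copies/μL) = 89989
Step-1 factor = 89989 / 3600 = 24.997
v = 30 mL / 24.997 = 1.20 mL

1.20 mL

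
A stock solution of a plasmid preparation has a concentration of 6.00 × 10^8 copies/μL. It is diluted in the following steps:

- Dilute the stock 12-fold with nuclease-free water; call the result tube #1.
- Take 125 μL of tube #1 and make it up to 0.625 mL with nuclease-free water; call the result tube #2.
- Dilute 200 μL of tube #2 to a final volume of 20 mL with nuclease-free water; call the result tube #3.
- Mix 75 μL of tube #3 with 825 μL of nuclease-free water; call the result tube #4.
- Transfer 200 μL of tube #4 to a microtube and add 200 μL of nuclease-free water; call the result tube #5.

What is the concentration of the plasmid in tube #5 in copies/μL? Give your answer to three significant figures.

4.17 × 10^3 copies/μL

Step 1: 12-fold → factor 12
Step 2: 125 μL brought to 0.625 mL → factor 625/125 = 5
Step 3: 200 μL brought to 20 mL → factor 20000/200 = 100
Step 4: 75 μL + 825 μL = 900 μL total → factor 900/75 = 12
Step 5: 200 μL + 200 μL = 400 μL total → factor 400/200 = 2
Overall dilution factor = 12 × 5 × 100 × 12 × 2 = 1.44 × 10^5
Final = 6.00 × 10^8 copies/μL / 1.44 × 10^5 = 4.17 × 10^3 copies/μL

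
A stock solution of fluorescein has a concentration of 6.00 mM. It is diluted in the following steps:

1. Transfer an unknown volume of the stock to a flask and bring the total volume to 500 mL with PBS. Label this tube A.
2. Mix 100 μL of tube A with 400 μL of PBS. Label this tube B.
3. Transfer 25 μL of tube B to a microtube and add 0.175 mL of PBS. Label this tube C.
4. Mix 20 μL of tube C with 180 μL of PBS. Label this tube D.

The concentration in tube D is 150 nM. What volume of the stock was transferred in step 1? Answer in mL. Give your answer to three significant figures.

5.00 mL

Step 1: v brought to 500 mL → factor = 500 mL/v
Step 2: 100 μL + 400 μL = 500 μL total → factor 500/100 = 5
Step 3: 25 μL + 0.175 mL = 200 μL total → factor 200/25 = 8
Step 4: 20 μL + 180 μL = 200 μL total → factor 200/20 = 10
Product of known-step factors = 400
Overall factor = 6.00 mM / (150 nM) = 40000
Step-1 factor = 40000 / 400 = 100
v = 500 mL / 100 = 5.00 mL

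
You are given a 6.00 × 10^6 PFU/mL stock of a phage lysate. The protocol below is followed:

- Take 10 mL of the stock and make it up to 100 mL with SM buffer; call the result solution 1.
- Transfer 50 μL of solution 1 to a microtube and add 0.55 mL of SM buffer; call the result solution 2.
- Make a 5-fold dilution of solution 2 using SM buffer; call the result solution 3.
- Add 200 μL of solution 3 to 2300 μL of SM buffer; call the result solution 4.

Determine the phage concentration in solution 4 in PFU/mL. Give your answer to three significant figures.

Step 1: 10 mL brought to 100 mL → factor 100/10 = 10
Step 2: 50 μL + 0.55 mL = 600 μL total → factor 600/50 = 12
Step 3: 5-fold → factor 5
Step 4: 200 μL + 2300 μL = 2500 μL total → factor 2500/200 = 12.5
Overall dilution factor = 10 × 12 × 5 × 12.5 = 7500
Final = 6.00 × 10^6 PFU/mL / 7500 = 800 PFU/mL

800 PFU/mL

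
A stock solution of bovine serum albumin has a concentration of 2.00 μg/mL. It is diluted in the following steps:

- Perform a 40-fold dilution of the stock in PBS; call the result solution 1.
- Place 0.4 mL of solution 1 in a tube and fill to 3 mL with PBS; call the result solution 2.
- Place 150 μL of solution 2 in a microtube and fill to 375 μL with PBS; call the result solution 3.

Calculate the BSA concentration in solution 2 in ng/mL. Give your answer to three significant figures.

6.67 ng/mL

Step 1: 40-fold → factor 40
Step 2: 0.4 mL brought to 3 mL → factor 3/0.4 = 7.5
Dilution factor through solution 2 = 40 × 7.5 = 300
[solution 2] = 2.00 μg/mL / 300 = 0.006667 μg/mL = 6.67 ng/mL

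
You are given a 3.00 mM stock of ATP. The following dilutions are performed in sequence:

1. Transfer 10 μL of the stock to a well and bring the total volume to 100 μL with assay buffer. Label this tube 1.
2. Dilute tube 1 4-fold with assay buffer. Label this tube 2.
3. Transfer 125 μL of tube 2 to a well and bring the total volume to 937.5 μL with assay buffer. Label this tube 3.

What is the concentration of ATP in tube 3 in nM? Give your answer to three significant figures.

Step 1: 10 μL brought to 100 μL → factor 100/10 = 10
Step 2: 4-fold → factor 4
Step 3: 125 μL brought to 937.5 μL → factor 937.5/125 = 7.5
Overall dilution factor = 10 × 4 × 7.5 = 300
Final = 3.00 mM / 300 = 0.01000 mM = 1.00 × 10^4 nM

1.00 × 10^4 nM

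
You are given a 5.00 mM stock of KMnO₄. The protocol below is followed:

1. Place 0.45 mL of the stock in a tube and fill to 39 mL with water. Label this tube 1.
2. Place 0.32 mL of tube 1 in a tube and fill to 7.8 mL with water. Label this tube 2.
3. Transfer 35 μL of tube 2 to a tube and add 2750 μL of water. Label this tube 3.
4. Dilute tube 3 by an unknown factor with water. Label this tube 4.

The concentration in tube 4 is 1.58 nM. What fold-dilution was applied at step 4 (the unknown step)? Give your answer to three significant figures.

18.8-fold

Step 1: 0.45 mL brought to 39 mL → factor 39/0.45 = 86.667
Step 2: 0.32 mL brought to 7.8 mL → factor 7.8/0.32 = 24.375
Step 3: 35 μL + 2750 μL = 2785 μL total → factor 2785/35 = 79.571
Step 4: unknown factor x
Product of known-step factors = 1.6809 × 10^5
Overall factor = 5.00 mM / (1.58 nM) = 3.1646 × 10^6
x = 3.1646 × 10^6 / 1.6809 × 10^5 = 18.8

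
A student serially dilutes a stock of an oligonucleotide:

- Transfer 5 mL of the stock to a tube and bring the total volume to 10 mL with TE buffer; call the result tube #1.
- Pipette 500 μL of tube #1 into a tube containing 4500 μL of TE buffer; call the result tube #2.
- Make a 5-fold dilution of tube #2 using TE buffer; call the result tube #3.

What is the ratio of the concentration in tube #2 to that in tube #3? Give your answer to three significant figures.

5.00

Step 1: 5 mL brought to 10 mL → factor 10/5 = 2
Step 2: 500 μL + 4500 μL = 5000 μL total → factor 5000/500 = 10
Step 3: 5-fold → factor 5
Dilution factor to tube #2 = 20; to tube #3 = 100
[tube #2]/[tube #3] = (factor to tube #3)/(factor to tube #2) = 100/20 = 5.00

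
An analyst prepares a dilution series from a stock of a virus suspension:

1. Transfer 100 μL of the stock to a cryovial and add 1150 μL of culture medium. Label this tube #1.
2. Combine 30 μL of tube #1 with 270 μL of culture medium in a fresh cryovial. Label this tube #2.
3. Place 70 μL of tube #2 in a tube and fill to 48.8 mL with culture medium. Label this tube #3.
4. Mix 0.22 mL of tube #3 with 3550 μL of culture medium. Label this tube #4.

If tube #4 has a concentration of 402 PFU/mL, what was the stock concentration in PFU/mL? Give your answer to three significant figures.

6.00 × 10^8 PFU/mL

Step 1: 100 μL + 1150 μL = 1250 μL total → factor 1250/100 = 12.5
Step 2: 30 μL + 270 μL = 300 μL total → factor 300/30 = 10
Step 3: 70 μL brought to 48.8 mL → factor 48800/70 = 697.14
Step 4: 0.22 mL + 3550 μL = 3.77 mL total → factor 3.77/0.22 = 17.136
Overall dilution factor = 12.5 × 10 × 697.14 × 17.136 = 1.4933 × 10^6
Stock = 402 PFU/mL × 1.4933 × 10^6 = 6.00 × 10^8 PFU/mL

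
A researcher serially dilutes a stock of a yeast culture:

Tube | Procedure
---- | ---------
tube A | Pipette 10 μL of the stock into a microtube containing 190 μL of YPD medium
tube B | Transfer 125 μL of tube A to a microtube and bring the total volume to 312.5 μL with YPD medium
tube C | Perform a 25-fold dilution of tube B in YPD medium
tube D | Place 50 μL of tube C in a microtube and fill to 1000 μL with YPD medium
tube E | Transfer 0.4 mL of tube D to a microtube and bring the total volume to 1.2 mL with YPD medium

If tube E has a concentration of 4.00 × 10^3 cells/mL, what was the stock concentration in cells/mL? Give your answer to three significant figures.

3.00 × 10^8 cells/mL

Step 1: 10 μL + 190 μL = 200 μL total → factor 200/10 = 20
Step 2: 125 μL brought to 312.5 μL → factor 312.5/125 = 2.5
Step 3: 25-fold → factor 25
Step 4: 50 μL brought to 1000 μL → factor 1000/50 = 20
Step 5: 0.4 mL brought to 1.2 mL → factor 1.2/0.4 = 3
Overall dilution factor = 20 × 2.5 × 25 × 20 × 3 = 75000
Stock = 4.00 × 10^3 cells/mL × 75000 = 3.00 × 10^8 cells/mL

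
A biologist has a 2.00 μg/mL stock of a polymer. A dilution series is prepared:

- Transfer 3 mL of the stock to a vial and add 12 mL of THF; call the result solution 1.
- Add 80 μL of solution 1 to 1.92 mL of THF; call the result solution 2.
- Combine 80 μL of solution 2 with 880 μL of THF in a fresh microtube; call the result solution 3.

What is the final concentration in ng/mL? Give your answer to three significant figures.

1.33 ng/mL

Step 1: 3 mL + 12 mL = 15 mL total → factor 15/3 = 5
Step 2: 80 μL + 1.92 mL = 2000 μL total → factor 2000/80 = 25
Step 3: 80 μL + 880 μL = 960 μL total → factor 960/80 = 12
Overall dilution factor = 5 × 25 × 12 = 1500
Final = 2.00 μg/mL / 1500 = 0.001333 μg/mL = 1.33 ng/mL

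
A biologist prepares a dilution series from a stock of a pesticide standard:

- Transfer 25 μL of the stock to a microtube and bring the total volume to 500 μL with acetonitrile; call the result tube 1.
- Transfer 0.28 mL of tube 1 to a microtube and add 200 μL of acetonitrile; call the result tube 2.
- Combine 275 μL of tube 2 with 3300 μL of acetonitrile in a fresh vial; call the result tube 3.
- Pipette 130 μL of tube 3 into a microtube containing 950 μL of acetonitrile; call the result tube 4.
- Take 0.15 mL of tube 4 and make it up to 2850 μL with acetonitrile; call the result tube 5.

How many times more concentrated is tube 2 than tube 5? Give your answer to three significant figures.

2.05 × 10^3

Step 1: 25 μL brought to 500 μL → factor 500/25 = 20
Step 2: 0.28 mL + 200 μL = 0.48 mL total → factor 0.48/0.28 = 1.7143
Step 3: 275 μL + 3300 μL = 3575 μL total → factor 3575/275 = 13
Step 4: 130 μL + 950 μL = 1080 μL total → factor 1080/130 = 8.3077
Step 5: 0.15 mL brought to 2850 μL → factor 2.85/0.15 = 19
Dilution factor to tube 2 = 34.286; to tube 5 = 70354
[tube 2]/[tube 5] = (factor to tube 5)/(factor to tube 2) = 70354/34.286 = 2.05 × 10^3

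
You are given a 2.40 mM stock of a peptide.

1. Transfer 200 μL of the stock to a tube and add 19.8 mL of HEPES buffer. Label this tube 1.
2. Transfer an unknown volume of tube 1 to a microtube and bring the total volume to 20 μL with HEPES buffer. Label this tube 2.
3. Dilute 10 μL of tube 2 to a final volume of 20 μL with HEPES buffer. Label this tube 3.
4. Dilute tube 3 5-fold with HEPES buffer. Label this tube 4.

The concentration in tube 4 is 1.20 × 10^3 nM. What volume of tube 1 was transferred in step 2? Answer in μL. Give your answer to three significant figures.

10.0 μL

Step 1: 200 μL + 19.8 mL = 20000 μL total → factor 20000/200 = 100
Step 2: v brought to 20 μL → factor = 20 μL/v
Step 3: 10 μL brought to 20 μL → factor 20/10 = 2
Step 4: 5-fold → factor 5
Product of known-step factors = 1000
Overall factor = 2.40 mM / (1.20 × 10^3 nM) = 2000
Step-2 factor = 2000 / 1000 = 2
v = 20 μL / 2 = 10.0 μL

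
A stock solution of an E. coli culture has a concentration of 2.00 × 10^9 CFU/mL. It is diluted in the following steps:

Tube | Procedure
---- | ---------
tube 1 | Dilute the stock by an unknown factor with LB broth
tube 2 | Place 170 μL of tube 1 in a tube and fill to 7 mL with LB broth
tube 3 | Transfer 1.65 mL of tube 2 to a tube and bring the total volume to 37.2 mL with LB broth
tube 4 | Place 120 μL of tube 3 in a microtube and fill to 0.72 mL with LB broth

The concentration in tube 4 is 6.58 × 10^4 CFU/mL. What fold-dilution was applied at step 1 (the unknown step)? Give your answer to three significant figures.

Step 1: unknown factor x
Step 2: 170 μL brought to 7 mL → factor 7000/170 = 41.176
Step 3: 1.65 mL brought to 37.2 mL → factor 37.2/1.65 = 22.545
Step 4: 120 μL brought to 0.72 mL → factor 720/120 = 6
Product of known-step factors = 5570.1
Overall factor = 2.00 × 10^9 CFU/mL / (6.58 × 10^4 CFU/mL) = 30395
x = 30395 / 5570.1 = 5.46

5.46-fold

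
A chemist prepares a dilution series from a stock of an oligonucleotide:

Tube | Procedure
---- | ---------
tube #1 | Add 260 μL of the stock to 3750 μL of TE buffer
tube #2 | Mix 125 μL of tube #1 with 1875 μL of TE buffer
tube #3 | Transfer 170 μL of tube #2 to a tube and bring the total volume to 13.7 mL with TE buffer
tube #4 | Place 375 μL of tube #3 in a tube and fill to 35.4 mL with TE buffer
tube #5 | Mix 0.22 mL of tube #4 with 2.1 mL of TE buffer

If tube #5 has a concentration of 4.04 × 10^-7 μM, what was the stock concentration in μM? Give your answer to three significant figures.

Step 1: 260 μL + 3750 μL = 4010 μL total → factor 4010/260 = 15.423
Step 2: 125 μL + 1875 μL = 2000 μL total → factor 2000/125 = 16
Step 3: 170 μL brought to 13.7 mL → factor 13700/170 = 80.588
Step 4: 375 μL brought to 35.4 mL → factor 35400/375 = 94.4
Step 5: 0.22 mL + 2.1 mL = 2.32 mL total → factor 2.32/0.22 = 10.545
Overall dilution factor = 15.423 × 16 × 80.588 × 94.4 × 10.545 = 1.9797 × 10^7
Stock = 4.04 × 10^-7 μM × 1.9797 × 10^7 = 8.00 μM

8.00 μM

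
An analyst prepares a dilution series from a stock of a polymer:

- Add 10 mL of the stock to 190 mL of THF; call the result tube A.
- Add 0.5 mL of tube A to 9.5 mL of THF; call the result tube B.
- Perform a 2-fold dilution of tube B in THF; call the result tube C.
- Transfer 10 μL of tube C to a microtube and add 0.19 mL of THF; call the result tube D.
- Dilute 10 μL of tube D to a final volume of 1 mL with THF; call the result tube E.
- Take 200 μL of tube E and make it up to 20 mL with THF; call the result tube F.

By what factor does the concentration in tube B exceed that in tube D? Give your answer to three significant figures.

Step 1: 10 mL + 190 mL = 200 mL total → factor 200/10 = 20
Step 2: 0.5 mL + 9.5 mL = 10 mL total → factor 10/0.5 = 20
Step 3: 2-fold → factor 2
Step 4: 10 μL + 0.19 mL = 200 μL total → factor 200/10 = 20
Dilution factor to tube B = 400; to tube D = 16000
[tube B]/[tube D] = (factor to tube D)/(factor to tube B) = 16000/400 = 40.0

40.0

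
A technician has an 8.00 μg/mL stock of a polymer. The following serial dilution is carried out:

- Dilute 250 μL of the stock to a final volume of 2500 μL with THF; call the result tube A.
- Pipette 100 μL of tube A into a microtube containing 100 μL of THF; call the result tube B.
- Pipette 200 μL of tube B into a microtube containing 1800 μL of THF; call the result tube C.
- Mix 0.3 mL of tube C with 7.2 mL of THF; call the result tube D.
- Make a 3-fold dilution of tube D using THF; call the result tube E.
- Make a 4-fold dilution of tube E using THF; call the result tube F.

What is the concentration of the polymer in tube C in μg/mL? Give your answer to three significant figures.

0.0400 μg/mL

Step 1: 250 μL brought to 2500 μL → factor 2500/250 = 10
Step 2: 100 μL + 100 μL = 200 μL total → factor 200/100 = 2
Step 3: 200 μL + 1800 μL = 2000 μL total → factor 2000/200 = 10
Dilution factor through tube C = 10 × 2 × 10 = 200
[tube C] = 8.00 μg/mL / 200 = 0.0400 μg/mL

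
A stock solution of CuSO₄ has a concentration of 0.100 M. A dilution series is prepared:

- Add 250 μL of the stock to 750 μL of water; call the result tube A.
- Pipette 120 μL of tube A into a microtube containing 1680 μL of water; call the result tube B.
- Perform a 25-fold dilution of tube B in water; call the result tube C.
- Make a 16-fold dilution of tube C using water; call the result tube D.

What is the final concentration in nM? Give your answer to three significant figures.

4.17 × 10^3 nM

Step 1: 250 μL + 750 μL = 1000 μL total → factor 1000/250 = 4
Step 2: 120 μL + 1680 μL = 1800 μL total → factor 1800/120 = 15
Step 3: 25-fold → factor 25
Step 4: 16-fold → factor 16
Overall dilution factor = 4 × 15 × 25 × 16 = 24000
Final = 0.100 M / 24000 = 4.167 × 10^-6 M = 4.17 × 10^3 nM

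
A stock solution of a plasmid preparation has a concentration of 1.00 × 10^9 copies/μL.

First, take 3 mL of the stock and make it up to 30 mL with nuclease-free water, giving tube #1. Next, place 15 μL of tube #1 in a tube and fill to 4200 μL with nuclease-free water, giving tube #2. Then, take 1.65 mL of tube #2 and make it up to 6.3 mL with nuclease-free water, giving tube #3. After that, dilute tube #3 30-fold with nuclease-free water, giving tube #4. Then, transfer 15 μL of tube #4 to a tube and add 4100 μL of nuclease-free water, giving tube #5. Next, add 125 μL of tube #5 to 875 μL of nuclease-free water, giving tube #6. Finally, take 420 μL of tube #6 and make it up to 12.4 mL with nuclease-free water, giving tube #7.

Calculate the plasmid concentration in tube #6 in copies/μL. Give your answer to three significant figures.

1.42 copies/μL

Step 1: 3 mL brought to 30 mL → factor 30/3 = 10
Step 2: 15 μL brought to 4200 μL → factor 4200/15 = 280
Step 3: 1.65 mL brought to 6.3 mL → factor 6.3/1.65 = 3.8182
Step 4: 30-fold → factor 30
Step 5: 15 μL + 4100 μL = 4115 μL total → factor 4115/15 = 274.33
Step 6: 125 μL + 875 μL = 1000 μL total → factor 1000/125 = 8
Dilution factor through tube #6 = 10 × 280 × 3.8182 × 30 × 274.33 × 8 = 7.0389 × 10^8
[tube #6] = 1.00 × 10^9 copies/μL / 7.0389 × 10^8 = 1.42 copies/μL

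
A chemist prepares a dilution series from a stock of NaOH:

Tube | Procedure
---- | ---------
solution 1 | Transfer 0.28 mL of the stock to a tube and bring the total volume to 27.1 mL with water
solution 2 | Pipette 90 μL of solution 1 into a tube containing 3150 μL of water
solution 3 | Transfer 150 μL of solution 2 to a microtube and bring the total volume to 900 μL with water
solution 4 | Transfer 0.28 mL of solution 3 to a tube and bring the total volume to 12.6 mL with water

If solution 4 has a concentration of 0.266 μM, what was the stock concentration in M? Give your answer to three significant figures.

Step 1: 0.28 mL brought to 27.1 mL → factor 27.1/0.28 = 96.786
Step 2: 90 μL + 3150 μL = 3240 μL total → factor 3240/90 = 36
Step 3: 150 μL brought to 900 μL → factor 900/150 = 6
Step 4: 0.28 mL brought to 12.6 mL → factor 12.6/0.28 = 45
Overall dilution factor = 96.786 × 36 × 6 × 45 = 9.4076 × 10^5
Stock = 0.266 μM × 9.4076 × 10^5 = 2.502 × 10^5 μM = 0.250 M

0.250 M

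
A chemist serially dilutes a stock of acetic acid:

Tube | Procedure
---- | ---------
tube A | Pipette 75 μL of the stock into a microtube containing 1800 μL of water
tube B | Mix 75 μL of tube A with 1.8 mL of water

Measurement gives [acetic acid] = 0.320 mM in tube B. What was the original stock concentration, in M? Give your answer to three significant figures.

Step 1: 75 μL + 1800 μL = 1875 μL total → factor 1875/75 = 25
Step 2: 75 μL + 1.8 mL = 1875 μL total → factor 1875/75 = 25
Overall dilution factor = 25 × 25 = 625
Stock = 0.320 mM × 625 = 200.0 mM = 0.200 M

0.200 M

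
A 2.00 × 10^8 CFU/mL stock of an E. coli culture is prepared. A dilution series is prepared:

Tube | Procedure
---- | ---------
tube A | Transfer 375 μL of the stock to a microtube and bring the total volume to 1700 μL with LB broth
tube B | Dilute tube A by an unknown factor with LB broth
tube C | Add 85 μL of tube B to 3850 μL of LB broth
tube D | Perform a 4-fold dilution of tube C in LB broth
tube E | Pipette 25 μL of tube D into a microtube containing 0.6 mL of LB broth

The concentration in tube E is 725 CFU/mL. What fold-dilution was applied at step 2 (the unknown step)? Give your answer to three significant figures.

13.1-fold

Step 1: 375 μL brought to 1700 μL → factor 1700/375 = 4.5333
Step 2: unknown factor x
Step 3: 85 μL + 3850 μL = 3935 μL total → factor 3935/85 = 46.294
Step 4: 4-fold → factor 4
Step 5: 25 μL + 0.6 mL = 625 μL total → factor 625/25 = 25
Product of known-step factors = 20987
Overall factor = 2.00 × 10^8 CFU/mL / (725 CFU/mL) = 2.7586 × 10^5
x = 2.7586 × 10^5 / 20987 = 13.1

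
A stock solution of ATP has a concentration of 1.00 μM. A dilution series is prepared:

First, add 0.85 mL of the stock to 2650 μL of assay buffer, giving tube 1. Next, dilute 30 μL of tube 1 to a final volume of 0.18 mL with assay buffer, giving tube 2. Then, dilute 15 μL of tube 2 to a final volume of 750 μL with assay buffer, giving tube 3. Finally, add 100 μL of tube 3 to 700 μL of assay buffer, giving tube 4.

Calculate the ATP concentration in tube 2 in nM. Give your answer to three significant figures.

Step 1: 0.85 mL + 2650 μL = 3.5 mL total → factor 3.5/0.85 = 4.1176
Step 2: 30 μL brought to 0.18 mL → factor 180/30 = 6
Dilution factor through tube 2 = 4.1176 × 6 = 24.706
[tube 2] = 1.00 μM / 24.706 = 0.04048 μM = 40.5 nM

40.5 nM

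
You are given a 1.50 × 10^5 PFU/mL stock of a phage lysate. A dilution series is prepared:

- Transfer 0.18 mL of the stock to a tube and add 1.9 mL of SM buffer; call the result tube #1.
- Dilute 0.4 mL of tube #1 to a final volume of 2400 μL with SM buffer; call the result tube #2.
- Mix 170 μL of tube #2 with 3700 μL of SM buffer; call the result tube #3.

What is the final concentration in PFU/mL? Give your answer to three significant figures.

95.0 PFU/mL

Step 1: 0.18 mL + 1.9 mL = 2.08 mL total → factor 2.08/0.18 = 11.556
Step 2: 0.4 mL brought to 2400 μL → factor 2.4/0.4 = 6
Step 3: 170 μL + 3700 μL = 3870 μL total → factor 3870/170 = 22.765
Overall dilution factor = 11.556 × 6 × 22.765 = 1578.4
Final = 1.50 × 10^5 PFU/mL / 1578.4 = 95.0 PFU/mL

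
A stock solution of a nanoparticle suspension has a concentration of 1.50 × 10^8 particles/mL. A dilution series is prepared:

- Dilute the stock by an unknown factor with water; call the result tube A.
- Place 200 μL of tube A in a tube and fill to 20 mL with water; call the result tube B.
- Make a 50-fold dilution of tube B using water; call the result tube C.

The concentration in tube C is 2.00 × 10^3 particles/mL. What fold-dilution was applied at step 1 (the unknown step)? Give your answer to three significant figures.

15.0-fold

Step 1: unknown factor x
Step 2: 200 μL brought to 20 mL → factor 20000/200 = 100
Step 3: 50-fold → factor 50
Product of known-step factors = 5000
Overall factor = 1.50 × 10^8 particles/mL / (2.00 × 10^3 particles/mL) = 75000
x = 75000 / 5000 = 15.0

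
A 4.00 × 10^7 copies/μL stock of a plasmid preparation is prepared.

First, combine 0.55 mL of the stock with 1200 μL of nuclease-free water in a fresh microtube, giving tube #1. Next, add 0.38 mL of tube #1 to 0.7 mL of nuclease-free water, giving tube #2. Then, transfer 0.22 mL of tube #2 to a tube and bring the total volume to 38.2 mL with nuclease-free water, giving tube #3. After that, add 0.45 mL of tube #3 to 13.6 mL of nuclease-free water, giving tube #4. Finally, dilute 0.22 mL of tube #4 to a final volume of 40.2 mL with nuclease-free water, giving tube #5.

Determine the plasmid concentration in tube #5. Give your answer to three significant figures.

Step 1: 0.55 mL + 1200 μL = 1.75 mL total → factor 1.75/0.55 = 3.1818
Step 2: 0.38 mL + 0.7 mL = 1.08 mL total → factor 1.08/0.38 = 2.8421
Step 3: 0.22 mL brought to 38.2 mL → factor 38.2/0.22 = 173.64
Step 4: 0.45 mL + 13.6 mL = 14.05 mL total → factor 14.05/0.45 = 31.222
Step 5: 0.22 mL brought to 40.2 mL → factor 40.2/0.22 = 182.73
Overall dilution factor = 3.1818 × 2.8421 × 173.64 × 31.222 × 182.73 = 8.9583 × 10^6
Final = 4.00 × 10^7 copies/μL / 8.9583 × 10^6 = 4.47 copies/μL

4.47 copies/μL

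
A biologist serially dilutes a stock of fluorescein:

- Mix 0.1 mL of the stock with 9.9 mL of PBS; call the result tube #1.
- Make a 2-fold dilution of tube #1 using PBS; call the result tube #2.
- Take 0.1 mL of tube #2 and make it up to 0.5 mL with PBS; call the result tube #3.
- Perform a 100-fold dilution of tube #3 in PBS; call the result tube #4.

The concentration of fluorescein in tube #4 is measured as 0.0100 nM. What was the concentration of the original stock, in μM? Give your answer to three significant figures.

1.00 μM

Step 1: 0.1 mL + 9.9 mL = 10 mL total → factor 10/0.1 = 100
Step 2: 2-fold → factor 2
Step 3: 0.1 mL brought to 0.5 mL → factor 0.5/0.1 = 5
Step 4: 100-fold → factor 100
Overall dilution factor = 100 × 2 × 5 × 100 = 1 × 10^5
Stock = 0.0100 nM × 1 × 10^5 = 1000 nM = 1.00 μM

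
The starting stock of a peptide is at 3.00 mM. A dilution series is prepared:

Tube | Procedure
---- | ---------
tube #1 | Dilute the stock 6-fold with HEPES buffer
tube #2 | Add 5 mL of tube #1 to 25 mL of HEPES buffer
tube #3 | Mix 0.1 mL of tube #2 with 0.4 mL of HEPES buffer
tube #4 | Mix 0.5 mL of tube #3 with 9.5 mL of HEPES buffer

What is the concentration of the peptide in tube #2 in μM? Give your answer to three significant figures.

Step 1: 6-fold → factor 6
Step 2: 5 mL + 25 mL = 30 mL total → factor 30/5 = 6
Dilution factor through tube #2 = 6 × 6 = 36
[tube #2] = 3.00 mM / 36 = 0.08333 mM = 83.3 μM

83.3 μM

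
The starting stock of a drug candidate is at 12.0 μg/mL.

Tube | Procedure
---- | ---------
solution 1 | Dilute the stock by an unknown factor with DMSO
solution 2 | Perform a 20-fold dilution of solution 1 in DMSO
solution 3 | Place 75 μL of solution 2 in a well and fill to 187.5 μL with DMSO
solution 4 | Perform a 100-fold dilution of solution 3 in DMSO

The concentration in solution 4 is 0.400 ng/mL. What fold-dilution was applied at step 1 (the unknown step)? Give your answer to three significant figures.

Step 1: unknown factor x
Step 2: 20-fold → factor 20
Step 3: 75 μL brought to 187.5 μL → factor 187.5/75 = 2.5
Step 4: 100-fold → factor 100
Product of known-step factors = 5000
Overall factor = 12.0 μg/mL / (0.400 ng/mL) = 30000
x = 30000 / 5000 = 6.00

6.00-fold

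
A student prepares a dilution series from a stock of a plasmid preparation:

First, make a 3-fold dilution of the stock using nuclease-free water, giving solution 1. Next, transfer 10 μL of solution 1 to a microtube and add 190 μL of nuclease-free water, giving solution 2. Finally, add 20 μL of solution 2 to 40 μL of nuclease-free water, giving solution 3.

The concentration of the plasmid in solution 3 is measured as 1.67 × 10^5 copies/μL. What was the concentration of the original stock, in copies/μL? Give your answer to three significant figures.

3.01 × 10^7 copies/μL

Step 1: 3-fold → factor 3
Step 2: 10 μL + 190 μL = 200 μL total → factor 200/10 = 20
Step 3: 20 μL + 40 μL = 60 μL total → factor 60/20 = 3
Overall dilution factor = 3 × 20 × 3 = 180
Stock = 1.67 × 10^5 copies/μL × 180 = 3.01 × 10^7 copies/μL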